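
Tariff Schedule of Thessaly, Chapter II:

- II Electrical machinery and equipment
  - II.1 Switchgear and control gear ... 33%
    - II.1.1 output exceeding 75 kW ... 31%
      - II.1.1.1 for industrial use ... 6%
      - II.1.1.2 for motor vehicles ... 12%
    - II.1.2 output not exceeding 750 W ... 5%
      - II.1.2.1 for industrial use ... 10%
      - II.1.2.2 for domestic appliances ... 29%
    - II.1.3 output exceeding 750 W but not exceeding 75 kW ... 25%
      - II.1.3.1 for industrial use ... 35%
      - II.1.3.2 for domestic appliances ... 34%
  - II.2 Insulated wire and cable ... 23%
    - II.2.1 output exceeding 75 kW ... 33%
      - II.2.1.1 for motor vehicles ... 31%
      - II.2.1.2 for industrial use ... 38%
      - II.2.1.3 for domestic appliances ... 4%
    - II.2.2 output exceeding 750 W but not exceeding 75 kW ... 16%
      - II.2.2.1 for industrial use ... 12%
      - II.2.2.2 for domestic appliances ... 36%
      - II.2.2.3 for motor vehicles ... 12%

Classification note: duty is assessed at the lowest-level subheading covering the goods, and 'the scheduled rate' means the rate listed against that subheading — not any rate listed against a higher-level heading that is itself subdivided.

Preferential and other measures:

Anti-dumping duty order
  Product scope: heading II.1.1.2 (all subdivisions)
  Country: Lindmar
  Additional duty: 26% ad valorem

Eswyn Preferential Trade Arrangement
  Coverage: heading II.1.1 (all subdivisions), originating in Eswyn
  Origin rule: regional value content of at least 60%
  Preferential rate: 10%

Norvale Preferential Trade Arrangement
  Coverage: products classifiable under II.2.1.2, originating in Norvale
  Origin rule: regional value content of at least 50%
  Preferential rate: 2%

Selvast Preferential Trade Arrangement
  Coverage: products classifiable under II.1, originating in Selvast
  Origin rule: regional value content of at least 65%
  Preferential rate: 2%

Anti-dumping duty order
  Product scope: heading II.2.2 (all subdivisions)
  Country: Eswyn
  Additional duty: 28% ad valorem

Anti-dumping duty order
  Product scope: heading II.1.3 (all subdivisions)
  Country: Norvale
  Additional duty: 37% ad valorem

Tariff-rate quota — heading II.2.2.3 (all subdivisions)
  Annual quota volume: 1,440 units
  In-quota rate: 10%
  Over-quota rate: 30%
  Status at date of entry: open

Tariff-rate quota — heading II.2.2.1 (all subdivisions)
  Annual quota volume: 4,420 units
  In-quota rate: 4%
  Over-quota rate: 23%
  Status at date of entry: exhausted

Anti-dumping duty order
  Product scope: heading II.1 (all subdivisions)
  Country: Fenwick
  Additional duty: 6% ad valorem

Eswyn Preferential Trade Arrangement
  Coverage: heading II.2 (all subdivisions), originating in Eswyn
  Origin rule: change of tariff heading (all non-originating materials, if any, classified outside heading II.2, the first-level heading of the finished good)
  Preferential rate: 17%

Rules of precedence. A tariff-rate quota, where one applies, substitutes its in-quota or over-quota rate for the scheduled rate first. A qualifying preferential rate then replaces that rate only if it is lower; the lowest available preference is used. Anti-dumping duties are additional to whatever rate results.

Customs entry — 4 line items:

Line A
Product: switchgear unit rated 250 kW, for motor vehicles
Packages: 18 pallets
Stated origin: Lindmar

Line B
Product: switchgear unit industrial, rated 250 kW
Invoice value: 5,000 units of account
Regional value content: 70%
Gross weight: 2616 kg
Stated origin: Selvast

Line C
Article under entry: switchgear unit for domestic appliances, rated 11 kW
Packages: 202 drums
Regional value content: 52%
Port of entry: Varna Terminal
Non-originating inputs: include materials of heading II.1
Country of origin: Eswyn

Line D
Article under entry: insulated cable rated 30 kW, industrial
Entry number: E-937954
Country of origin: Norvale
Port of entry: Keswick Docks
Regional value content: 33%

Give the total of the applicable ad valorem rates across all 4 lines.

Line A: switchgear unit → II.1; rated 250 kW → II.1.1; for motor vehicles → II.1.1.2. Scheduled 12%. anti-dumping (Lindmar, II.1.1.2): +26%; total 12% + 26% = 38%. → 38%.
Line B: switchgear unit → II.1; rated 250 kW → II.1.1; industrial → II.1.1.1. Scheduled 6%. Selvast agreement on II.1: RVC ≥ 65% → 2% available; preferential 2%. → 2%.
Line C: switchgear unit → II.1; rated 11 kW → II.1.3; for domestic appliances → II.1.3.2. Scheduled 34%. Eswyn agreement on II.1.1: II.1.3.2 not covered; Eswyn agreement on II.2: II.1.3.2 not covered. → 34%.
Line D: insulated cable → II.2; rated 30 kW → II.2.2; industrial → II.2.2.1. Scheduled 12%. quota on II.2.2.1 exhausted → over-quota 23%; Norvale agreement on II.2.1.2: II.2.2.1 not covered. → 23%.
Sum: 38% + 2% + 34% + 23% = 97%.

97%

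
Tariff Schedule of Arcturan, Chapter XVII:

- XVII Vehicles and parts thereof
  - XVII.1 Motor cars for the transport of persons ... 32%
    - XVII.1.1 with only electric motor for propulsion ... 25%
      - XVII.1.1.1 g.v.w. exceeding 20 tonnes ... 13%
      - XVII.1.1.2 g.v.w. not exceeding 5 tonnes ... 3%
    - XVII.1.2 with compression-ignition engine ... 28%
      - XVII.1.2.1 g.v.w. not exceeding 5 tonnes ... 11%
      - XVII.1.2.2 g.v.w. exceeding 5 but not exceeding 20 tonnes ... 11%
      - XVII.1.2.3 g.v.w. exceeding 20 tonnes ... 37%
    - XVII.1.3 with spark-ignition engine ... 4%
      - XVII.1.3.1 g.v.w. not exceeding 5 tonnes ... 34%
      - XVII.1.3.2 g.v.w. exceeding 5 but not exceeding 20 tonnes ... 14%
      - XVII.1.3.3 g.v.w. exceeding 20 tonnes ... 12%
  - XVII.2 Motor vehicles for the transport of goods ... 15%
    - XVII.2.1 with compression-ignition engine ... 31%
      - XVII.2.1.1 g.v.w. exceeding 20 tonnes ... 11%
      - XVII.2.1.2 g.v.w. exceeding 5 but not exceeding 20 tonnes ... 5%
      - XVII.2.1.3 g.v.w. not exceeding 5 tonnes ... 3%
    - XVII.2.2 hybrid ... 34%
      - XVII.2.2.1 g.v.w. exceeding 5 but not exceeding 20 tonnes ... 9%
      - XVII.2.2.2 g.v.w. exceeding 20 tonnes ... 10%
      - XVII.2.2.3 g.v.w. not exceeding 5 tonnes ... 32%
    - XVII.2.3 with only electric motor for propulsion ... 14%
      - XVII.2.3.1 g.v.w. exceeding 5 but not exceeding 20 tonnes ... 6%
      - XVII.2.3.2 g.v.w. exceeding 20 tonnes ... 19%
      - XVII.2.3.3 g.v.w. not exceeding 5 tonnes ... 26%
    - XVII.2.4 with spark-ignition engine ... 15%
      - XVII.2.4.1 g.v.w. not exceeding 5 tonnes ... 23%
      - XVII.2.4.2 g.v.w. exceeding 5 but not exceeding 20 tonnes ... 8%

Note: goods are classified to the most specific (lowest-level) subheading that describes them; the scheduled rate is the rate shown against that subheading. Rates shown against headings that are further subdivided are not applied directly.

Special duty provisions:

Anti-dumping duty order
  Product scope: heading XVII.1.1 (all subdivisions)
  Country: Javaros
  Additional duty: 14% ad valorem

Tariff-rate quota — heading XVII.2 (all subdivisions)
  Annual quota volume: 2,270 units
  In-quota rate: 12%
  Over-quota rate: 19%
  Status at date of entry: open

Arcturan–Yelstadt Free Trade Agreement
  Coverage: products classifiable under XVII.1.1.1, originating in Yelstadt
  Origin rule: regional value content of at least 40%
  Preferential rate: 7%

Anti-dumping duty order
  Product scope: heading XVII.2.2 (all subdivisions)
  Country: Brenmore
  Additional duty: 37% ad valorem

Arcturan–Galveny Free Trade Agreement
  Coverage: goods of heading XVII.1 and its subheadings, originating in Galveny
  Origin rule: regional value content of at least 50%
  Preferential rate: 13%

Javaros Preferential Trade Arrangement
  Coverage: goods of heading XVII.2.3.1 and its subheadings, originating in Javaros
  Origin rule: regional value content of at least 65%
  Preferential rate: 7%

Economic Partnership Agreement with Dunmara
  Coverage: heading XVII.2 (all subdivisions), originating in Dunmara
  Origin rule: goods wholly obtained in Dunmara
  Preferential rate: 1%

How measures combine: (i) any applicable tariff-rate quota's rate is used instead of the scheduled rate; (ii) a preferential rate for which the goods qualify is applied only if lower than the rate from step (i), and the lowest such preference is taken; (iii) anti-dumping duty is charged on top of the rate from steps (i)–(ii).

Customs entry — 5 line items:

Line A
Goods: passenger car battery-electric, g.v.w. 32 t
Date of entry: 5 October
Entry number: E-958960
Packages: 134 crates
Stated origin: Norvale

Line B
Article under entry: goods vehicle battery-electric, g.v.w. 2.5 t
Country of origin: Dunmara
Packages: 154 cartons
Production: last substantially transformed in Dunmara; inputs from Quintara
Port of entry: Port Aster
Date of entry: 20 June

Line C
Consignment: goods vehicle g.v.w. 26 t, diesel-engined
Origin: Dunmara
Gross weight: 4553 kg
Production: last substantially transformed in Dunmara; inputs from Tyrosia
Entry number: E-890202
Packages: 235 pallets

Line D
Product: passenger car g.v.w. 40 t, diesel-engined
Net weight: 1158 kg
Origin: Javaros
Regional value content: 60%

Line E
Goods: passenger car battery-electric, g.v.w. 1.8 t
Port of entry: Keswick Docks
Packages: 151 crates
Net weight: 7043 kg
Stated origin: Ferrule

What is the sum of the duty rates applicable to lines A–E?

77%

Line A: passenger car → XVII.1; battery-electric → XVII.1.1; g.v.w. 32 t → XVII.1.1.1. Scheduled 13%. No special measure applies. → 13%.
Line B: goods vehicle → XVII.2; battery-electric → XVII.2.3; g.v.w. 2.5 t → XVII.2.3.3. Scheduled 26%. quota on XVII.2 open → in-quota 12%; Dunmara agreement on XVII.2: not wholly obtained. → 12%.
Line C: goods vehicle → XVII.2; diesel-engined → XVII.2.1; g.v.w. 26 t → XVII.2.1.1. Scheduled 11%. quota on XVII.2 open → in-quota 12%; Dunmara agreement on XVII.2: not wholly obtained. → 12%.
Line D: passenger car → XVII.1; diesel-engined → XVII.1.2; g.v.w. 40 t → XVII.1.2.3. Scheduled 37%. Javaros agreement on XVII.2.3.1: XVII.1.2.3 not covered. → 37%.
Line E: passenger car → XVII.1; battery-electric → XVII.1.1; g.v.w. 1.8 t → XVII.1.1.2. Scheduled 3%. No special measure applies. → 3%.
Sum: 13% + 12% + 12% + 37% + 3% = 77%.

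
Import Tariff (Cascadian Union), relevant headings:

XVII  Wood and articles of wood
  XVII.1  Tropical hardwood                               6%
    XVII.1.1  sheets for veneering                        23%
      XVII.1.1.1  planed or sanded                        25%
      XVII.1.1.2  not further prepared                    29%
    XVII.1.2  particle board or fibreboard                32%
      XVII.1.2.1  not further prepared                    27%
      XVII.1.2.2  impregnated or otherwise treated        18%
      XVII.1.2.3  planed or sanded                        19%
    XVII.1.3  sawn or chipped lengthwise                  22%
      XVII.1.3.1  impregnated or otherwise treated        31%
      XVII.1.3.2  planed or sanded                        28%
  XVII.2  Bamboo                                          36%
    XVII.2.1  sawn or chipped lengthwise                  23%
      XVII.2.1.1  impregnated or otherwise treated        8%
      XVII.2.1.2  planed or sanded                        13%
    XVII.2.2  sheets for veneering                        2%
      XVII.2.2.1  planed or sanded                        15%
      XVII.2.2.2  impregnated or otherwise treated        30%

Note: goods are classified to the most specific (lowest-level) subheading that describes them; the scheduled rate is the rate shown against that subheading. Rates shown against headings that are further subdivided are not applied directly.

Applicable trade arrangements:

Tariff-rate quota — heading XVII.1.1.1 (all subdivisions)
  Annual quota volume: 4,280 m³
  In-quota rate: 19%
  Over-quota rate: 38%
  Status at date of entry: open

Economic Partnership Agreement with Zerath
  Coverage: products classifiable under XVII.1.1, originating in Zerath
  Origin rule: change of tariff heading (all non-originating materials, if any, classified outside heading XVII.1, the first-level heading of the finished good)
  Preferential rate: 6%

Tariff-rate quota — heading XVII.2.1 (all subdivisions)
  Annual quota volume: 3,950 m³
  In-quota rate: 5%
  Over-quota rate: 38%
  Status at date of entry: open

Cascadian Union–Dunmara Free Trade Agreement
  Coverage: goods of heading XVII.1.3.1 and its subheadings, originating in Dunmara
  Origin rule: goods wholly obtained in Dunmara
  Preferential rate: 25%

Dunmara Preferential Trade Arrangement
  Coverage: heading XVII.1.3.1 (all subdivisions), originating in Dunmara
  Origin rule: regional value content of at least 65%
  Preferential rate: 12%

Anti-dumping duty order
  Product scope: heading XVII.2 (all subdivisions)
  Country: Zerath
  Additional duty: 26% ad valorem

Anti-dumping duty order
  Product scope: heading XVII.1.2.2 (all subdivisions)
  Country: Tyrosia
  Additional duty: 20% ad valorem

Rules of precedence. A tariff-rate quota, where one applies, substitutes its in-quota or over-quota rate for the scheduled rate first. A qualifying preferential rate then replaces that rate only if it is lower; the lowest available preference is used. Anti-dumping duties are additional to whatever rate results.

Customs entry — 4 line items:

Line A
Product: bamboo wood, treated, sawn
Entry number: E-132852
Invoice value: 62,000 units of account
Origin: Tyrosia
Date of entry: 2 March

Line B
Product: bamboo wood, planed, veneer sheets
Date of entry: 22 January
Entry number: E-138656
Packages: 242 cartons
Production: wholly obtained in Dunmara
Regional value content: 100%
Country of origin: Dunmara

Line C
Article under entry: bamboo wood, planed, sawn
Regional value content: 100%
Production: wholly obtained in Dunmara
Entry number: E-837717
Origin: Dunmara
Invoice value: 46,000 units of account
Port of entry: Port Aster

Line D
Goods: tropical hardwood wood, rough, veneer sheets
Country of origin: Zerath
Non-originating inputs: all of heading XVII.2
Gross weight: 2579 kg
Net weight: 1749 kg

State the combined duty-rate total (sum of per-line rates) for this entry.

31%

Line A: bamboo → XVII.2; sawn → XVII.2.1; treated → XVII.2.1.1. Scheduled 8%. quota on XVII.2.1 open → in-quota 5%. → 5%.
Line B: bamboo → XVII.2; veneer sheets → XVII.2.2; planed → XVII.2.2.1. Scheduled 15%. Dunmara agreement on XVII.1.3.1: XVII.2.2.1 not covered; Dunmara agreement on XVII.1.3.1: XVII.2.2.1 not covered. → 15%.
Line C: bamboo → XVII.2; sawn → XVII.2.1; planed → XVII.2.1.2. Scheduled 13%. quota on XVII.2.1 open → in-quota 5%; Dunmara agreement on XVII.1.3.1: XVII.2.1.2 not covered; Dunmara agreement on XVII.1.3.1: XVII.2.1.2 not covered. → 5%.
Line D: tropical hardwood → XVII.1; veneer sheets → XVII.1.1; rough → XVII.1.1.2. Scheduled 29%. Zerath agreement on XVII.1.1: CTH met → 6% available; preferential 6%. → 6%.
Sum: 5% + 15% + 5% + 6% = 31%.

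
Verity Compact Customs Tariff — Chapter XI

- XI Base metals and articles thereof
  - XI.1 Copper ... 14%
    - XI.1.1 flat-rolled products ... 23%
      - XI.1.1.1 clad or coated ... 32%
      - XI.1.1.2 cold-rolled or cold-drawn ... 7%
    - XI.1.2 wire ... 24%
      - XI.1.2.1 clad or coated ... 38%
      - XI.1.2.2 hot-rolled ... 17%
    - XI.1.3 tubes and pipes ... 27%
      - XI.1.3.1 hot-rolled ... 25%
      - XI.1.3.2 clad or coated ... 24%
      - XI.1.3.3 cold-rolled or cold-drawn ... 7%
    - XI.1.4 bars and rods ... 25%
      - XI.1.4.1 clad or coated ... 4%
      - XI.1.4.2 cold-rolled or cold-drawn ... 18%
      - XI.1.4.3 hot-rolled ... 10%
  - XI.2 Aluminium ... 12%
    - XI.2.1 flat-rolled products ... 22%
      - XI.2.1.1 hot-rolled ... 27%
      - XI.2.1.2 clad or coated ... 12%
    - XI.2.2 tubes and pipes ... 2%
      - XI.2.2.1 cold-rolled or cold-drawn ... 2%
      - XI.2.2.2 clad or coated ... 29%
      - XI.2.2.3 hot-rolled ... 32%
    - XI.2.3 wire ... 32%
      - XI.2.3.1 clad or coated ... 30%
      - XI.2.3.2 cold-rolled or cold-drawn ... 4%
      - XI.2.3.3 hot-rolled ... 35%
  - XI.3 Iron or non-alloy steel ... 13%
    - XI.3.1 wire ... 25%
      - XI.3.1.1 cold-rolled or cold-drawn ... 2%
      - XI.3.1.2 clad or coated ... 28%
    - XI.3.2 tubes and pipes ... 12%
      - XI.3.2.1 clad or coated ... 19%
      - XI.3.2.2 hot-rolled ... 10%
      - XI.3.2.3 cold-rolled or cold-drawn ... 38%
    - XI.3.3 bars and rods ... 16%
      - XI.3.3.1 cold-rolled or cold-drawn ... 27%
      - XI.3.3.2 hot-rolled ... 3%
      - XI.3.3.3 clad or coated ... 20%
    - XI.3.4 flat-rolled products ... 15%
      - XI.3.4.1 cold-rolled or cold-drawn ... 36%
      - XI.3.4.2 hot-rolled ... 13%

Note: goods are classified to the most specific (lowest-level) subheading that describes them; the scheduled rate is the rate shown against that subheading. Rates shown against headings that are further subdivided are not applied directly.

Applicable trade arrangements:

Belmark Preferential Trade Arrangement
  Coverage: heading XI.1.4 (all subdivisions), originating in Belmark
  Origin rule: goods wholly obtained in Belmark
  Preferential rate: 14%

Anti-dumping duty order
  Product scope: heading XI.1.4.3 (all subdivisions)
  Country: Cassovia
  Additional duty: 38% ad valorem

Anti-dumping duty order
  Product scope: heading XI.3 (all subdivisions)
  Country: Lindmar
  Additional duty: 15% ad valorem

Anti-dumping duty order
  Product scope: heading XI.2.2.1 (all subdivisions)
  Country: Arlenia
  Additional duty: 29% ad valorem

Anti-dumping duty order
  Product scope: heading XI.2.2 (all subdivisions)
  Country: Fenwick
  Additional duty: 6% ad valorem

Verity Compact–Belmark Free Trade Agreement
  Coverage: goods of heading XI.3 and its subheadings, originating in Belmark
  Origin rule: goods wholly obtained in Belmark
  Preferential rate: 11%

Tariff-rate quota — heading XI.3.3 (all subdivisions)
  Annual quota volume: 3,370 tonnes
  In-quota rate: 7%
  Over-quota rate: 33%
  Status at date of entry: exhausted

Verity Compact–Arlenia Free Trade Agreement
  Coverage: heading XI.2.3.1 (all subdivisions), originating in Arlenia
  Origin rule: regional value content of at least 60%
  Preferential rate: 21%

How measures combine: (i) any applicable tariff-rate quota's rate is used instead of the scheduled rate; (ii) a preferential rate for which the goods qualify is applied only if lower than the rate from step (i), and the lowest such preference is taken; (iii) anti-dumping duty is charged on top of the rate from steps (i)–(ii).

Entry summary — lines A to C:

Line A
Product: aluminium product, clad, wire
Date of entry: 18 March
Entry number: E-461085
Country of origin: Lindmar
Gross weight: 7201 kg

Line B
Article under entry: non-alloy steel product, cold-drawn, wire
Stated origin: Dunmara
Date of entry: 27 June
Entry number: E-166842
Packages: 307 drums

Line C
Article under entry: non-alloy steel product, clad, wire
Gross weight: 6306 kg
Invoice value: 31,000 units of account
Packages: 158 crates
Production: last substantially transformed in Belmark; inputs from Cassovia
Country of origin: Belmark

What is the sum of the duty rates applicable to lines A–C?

60%

Line A: aluminium → XI.2; wire → XI.2.3; clad → XI.2.3.1. Scheduled 30%. No special measure applies. → 30%.
Line B: non-alloy steel → XI.3; wire → XI.3.1; cold-drawn → XI.3.1.1. Scheduled 2%. No special measure applies. → 2%.
Line C: non-alloy steel → XI.3; wire → XI.3.1; clad → XI.3.1.2. Scheduled 28%. Belmark agreement on XI.1.4: XI.3.1.2 not covered; Belmark agreement on XI.3: not wholly obtained. → 28%.
Sum: 30% + 2% + 28% = 60%.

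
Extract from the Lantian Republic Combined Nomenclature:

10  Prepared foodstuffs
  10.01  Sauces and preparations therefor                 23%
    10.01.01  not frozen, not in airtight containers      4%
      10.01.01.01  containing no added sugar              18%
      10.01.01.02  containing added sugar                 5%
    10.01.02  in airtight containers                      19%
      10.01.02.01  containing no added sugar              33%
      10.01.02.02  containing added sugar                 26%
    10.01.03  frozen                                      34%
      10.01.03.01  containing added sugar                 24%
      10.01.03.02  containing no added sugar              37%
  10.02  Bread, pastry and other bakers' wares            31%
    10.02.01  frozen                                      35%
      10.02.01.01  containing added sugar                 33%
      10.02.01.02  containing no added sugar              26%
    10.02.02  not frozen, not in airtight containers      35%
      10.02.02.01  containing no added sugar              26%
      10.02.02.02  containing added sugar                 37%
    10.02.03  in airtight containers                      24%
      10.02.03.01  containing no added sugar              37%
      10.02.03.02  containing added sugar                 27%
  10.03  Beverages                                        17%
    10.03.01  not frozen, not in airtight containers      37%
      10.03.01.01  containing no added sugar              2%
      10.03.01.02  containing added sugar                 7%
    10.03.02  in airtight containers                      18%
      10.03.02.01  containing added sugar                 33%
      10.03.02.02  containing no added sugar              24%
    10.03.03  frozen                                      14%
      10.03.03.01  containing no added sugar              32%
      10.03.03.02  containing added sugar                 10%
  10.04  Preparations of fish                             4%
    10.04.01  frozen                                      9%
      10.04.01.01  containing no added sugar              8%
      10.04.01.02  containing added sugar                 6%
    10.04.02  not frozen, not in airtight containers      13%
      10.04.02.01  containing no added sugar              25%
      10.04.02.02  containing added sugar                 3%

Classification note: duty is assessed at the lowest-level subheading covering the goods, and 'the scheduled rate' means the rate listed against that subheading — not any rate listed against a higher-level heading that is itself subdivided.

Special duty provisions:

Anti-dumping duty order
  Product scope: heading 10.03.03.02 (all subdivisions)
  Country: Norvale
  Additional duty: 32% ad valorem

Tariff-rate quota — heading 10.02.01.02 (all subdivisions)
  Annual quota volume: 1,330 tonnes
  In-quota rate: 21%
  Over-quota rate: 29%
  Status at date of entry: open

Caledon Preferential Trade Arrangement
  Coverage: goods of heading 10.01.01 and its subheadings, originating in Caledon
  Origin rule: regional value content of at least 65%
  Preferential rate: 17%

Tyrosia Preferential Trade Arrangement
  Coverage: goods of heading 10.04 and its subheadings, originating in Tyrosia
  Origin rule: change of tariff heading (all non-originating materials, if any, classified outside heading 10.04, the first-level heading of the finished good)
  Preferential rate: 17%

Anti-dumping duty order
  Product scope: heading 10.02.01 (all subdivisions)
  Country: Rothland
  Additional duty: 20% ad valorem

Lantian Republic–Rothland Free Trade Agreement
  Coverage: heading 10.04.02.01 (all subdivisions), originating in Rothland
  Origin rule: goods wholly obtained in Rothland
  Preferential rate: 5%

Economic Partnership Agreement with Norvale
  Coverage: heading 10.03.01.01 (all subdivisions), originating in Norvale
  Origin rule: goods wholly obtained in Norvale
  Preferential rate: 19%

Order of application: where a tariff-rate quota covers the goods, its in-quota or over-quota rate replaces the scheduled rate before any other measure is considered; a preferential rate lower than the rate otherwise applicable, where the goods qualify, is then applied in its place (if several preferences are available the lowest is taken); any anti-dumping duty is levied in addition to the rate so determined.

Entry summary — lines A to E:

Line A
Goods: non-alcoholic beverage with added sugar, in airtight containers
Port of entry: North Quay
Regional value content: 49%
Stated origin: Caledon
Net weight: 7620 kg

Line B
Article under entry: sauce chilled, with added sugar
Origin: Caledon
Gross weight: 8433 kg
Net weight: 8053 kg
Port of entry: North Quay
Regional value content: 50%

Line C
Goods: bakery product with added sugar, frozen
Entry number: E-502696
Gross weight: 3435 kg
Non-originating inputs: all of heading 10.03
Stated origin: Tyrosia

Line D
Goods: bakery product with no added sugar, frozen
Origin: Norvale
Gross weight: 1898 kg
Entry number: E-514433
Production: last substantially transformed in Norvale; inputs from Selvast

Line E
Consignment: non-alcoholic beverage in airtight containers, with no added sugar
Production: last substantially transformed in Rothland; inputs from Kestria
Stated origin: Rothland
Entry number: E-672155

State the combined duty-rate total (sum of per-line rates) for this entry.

Line A: non-alcoholic beverage → 10.03; in airtight containers → 10.03.02; with added sugar → 10.03.02.01. Scheduled 33%. Caledon agreement on 10.01.01: 10.03.02.01 not covered. → 33%.
Line B: sauce → 10.01; chilled → 10.01.01; with added sugar → 10.01.01.02. Scheduled 5%. Caledon agreement on 10.01.01: RVC < 65%. → 5%.
Line C: bakery product → 10.02; frozen → 10.02.01; with added sugar → 10.02.01.01. Scheduled 33%. Tyrosia agreement on 10.04: 10.02.01.01 not covered. → 33%.
Line D: bakery product → 10.02; frozen → 10.02.01; with no added sugar → 10.02.01.02. Scheduled 26%. quota on 10.02.01.02 open → in-quota 21%; Norvale agreement on 10.03.01.01: 10.02.01.02 not covered. → 21%.
Line E: non-alcoholic beverage → 10.03; in airtight containers → 10.03.02; with no added sugar → 10.03.02.02. Scheduled 24%. Rothland agreement on 10.04.02.01: 10.03.02.02 not covered. → 24%.
Sum: 33% + 5% + 33% + 21% + 24% = 116%.

116%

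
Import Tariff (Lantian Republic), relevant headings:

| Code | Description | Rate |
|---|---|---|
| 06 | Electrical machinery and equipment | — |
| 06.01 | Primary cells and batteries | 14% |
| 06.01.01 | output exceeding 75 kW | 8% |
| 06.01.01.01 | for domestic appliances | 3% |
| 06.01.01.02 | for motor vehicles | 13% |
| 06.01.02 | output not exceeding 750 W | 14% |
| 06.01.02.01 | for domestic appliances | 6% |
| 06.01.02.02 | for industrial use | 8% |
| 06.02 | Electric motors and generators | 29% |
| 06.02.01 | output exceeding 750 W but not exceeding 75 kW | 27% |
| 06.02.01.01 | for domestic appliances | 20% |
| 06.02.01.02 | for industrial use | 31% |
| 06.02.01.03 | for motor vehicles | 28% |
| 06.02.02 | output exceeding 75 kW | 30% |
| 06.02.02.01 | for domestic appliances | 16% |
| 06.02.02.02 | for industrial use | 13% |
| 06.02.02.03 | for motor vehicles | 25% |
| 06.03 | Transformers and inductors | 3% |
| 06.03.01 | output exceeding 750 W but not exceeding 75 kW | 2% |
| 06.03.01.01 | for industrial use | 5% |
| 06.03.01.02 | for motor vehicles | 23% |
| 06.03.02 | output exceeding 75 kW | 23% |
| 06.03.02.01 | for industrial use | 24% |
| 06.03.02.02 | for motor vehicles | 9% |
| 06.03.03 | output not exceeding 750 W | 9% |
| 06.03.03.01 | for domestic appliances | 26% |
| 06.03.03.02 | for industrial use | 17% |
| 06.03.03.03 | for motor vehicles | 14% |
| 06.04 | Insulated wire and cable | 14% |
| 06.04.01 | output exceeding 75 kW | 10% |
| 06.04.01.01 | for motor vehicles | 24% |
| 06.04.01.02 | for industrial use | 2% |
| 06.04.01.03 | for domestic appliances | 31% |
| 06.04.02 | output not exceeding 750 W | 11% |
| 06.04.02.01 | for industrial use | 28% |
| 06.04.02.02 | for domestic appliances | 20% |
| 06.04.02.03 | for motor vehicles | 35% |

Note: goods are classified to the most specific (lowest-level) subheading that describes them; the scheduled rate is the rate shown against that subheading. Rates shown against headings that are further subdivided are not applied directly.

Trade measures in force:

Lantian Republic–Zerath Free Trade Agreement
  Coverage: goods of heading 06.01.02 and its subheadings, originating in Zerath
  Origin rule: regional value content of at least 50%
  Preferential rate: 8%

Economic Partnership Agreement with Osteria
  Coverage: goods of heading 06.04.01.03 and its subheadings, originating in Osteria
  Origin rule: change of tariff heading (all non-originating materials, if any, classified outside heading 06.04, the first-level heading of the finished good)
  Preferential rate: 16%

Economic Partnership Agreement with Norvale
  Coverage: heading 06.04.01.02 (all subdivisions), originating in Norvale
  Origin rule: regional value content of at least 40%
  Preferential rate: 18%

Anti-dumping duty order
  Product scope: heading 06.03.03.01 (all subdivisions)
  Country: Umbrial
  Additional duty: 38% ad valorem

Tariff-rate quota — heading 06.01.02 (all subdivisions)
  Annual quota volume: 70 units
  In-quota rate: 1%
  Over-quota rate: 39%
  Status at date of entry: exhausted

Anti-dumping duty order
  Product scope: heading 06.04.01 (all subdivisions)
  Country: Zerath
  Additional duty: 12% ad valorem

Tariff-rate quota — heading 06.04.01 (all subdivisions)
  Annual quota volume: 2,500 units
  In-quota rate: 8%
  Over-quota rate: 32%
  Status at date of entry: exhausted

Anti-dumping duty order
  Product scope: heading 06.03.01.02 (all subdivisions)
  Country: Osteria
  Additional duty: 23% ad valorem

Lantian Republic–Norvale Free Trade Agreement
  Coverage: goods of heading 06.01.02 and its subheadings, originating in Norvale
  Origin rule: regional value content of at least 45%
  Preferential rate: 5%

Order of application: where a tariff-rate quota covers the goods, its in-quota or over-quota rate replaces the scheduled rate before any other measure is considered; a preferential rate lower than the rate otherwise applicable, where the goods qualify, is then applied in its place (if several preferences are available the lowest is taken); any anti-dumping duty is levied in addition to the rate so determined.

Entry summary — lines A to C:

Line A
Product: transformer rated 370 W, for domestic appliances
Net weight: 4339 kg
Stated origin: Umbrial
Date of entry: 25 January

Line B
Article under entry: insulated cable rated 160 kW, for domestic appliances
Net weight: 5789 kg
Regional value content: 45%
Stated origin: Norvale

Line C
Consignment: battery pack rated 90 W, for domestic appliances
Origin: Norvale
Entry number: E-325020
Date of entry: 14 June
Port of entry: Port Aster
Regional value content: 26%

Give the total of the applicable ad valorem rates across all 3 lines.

135%

Line A: transformer → 06.03; rated 370 W → 06.03.03; for domestic appliances → 06.03.03.01. Scheduled 26%. anti-dumping (Umbrial, 06.03.03.01): +38%; total 26% + 38% = 64%. → 64%.
Line B: insulated cable → 06.04; rated 160 kW → 06.04.01; for domestic appliances → 06.04.01.03. Scheduled 31%. quota on 06.04.01 exhausted → over-quota 32%; Norvale agreement on 06.04.01.02: 06.04.01.03 not covered; Norvale agreement on 06.01.02: 06.04.01.03 not covered. → 32%.
Line C: battery pack → 06.01; rated 90 W → 06.01.02; for domestic appliances → 06.01.02.01. Scheduled 6%. quota on 06.01.02 exhausted → over-quota 39%; Norvale agreement on 06.04.01.02: 06.01.02.01 not covered; Norvale agreement on 06.01.02: RVC < 45%. → 39%.
Sum: 64% + 32% + 39% = 135%.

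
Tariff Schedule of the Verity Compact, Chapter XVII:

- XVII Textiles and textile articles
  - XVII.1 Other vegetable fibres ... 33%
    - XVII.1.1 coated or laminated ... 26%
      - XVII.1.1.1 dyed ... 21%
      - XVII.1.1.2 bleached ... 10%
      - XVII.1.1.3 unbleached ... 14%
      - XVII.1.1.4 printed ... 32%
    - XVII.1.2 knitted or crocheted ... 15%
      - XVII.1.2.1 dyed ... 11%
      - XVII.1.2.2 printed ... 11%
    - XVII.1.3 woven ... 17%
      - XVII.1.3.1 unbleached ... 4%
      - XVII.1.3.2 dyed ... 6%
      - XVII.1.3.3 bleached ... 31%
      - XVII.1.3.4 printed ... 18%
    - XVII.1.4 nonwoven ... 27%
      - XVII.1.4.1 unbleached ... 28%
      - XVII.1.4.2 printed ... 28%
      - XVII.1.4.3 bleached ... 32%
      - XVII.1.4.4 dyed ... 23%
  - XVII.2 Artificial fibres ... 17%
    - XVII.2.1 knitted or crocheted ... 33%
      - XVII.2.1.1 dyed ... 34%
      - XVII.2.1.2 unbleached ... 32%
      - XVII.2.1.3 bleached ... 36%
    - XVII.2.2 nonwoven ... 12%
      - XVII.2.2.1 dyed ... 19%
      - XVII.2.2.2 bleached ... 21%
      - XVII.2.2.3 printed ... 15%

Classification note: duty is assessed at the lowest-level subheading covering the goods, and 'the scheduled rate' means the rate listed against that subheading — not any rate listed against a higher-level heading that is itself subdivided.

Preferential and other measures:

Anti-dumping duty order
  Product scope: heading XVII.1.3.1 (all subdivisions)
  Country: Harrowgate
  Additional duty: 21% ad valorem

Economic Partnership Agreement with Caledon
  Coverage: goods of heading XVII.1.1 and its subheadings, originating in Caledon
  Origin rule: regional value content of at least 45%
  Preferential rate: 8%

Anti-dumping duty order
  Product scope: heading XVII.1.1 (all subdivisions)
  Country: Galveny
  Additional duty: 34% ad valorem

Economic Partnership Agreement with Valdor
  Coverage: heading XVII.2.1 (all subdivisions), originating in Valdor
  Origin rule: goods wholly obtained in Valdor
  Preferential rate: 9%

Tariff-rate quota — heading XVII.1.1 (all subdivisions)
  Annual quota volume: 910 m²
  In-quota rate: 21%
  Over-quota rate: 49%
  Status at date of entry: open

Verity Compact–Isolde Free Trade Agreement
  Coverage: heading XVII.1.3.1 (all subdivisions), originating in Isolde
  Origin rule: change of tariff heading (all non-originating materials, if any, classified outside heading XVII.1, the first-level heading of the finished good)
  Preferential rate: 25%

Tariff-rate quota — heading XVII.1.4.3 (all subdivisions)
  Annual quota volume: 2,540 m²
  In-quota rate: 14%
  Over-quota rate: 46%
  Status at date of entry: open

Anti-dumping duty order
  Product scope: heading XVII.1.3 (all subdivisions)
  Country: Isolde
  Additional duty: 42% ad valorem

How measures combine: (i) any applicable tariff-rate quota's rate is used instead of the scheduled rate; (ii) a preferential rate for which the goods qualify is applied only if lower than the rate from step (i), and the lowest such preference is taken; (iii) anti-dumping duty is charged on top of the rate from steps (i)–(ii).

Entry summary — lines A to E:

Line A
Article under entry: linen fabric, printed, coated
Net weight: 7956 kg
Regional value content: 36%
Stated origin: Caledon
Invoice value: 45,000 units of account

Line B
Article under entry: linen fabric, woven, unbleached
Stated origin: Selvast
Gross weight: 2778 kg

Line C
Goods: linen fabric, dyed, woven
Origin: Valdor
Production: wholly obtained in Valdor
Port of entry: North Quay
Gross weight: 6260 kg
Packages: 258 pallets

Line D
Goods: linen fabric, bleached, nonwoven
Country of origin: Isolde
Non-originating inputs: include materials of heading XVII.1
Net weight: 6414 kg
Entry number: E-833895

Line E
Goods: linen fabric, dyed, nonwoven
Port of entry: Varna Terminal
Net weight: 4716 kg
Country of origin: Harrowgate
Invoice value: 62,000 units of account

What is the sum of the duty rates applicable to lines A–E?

Line A: linen → XVII.1; coated → XVII.1.1; printed → XVII.1.1.4. Scheduled 32%. quota on XVII.1.1 open → in-quota 21%; Caledon agreement on XVII.1.1: RVC < 45%. → 21%.
Line B: linen → XVII.1; woven → XVII.1.3; unbleached → XVII.1.3.1. Scheduled 4%. No special measure applies. → 4%.
Line C: linen → XVII.1; woven → XVII.1.3; dyed → XVII.1.3.2. Scheduled 6%. Valdor agreement on XVII.2.1: XVII.1.3.2 not covered. → 6%.
Line D: linen → XVII.1; nonwoven → XVII.1.4; bleached → XVII.1.4.3. Scheduled 32%. quota on XVII.1.4.3 open → in-quota 14%; Isolde agreement on XVII.1.3.1: XVII.1.4.3 not covered. → 14%.
Line E: linen → XVII.1; nonwoven → XVII.1.4; dyed → XVII.1.4.4. Scheduled 23%. No special measure applies. → 23%.
Sum: 21% + 4% + 6% + 14% + 23% = 68%.

68%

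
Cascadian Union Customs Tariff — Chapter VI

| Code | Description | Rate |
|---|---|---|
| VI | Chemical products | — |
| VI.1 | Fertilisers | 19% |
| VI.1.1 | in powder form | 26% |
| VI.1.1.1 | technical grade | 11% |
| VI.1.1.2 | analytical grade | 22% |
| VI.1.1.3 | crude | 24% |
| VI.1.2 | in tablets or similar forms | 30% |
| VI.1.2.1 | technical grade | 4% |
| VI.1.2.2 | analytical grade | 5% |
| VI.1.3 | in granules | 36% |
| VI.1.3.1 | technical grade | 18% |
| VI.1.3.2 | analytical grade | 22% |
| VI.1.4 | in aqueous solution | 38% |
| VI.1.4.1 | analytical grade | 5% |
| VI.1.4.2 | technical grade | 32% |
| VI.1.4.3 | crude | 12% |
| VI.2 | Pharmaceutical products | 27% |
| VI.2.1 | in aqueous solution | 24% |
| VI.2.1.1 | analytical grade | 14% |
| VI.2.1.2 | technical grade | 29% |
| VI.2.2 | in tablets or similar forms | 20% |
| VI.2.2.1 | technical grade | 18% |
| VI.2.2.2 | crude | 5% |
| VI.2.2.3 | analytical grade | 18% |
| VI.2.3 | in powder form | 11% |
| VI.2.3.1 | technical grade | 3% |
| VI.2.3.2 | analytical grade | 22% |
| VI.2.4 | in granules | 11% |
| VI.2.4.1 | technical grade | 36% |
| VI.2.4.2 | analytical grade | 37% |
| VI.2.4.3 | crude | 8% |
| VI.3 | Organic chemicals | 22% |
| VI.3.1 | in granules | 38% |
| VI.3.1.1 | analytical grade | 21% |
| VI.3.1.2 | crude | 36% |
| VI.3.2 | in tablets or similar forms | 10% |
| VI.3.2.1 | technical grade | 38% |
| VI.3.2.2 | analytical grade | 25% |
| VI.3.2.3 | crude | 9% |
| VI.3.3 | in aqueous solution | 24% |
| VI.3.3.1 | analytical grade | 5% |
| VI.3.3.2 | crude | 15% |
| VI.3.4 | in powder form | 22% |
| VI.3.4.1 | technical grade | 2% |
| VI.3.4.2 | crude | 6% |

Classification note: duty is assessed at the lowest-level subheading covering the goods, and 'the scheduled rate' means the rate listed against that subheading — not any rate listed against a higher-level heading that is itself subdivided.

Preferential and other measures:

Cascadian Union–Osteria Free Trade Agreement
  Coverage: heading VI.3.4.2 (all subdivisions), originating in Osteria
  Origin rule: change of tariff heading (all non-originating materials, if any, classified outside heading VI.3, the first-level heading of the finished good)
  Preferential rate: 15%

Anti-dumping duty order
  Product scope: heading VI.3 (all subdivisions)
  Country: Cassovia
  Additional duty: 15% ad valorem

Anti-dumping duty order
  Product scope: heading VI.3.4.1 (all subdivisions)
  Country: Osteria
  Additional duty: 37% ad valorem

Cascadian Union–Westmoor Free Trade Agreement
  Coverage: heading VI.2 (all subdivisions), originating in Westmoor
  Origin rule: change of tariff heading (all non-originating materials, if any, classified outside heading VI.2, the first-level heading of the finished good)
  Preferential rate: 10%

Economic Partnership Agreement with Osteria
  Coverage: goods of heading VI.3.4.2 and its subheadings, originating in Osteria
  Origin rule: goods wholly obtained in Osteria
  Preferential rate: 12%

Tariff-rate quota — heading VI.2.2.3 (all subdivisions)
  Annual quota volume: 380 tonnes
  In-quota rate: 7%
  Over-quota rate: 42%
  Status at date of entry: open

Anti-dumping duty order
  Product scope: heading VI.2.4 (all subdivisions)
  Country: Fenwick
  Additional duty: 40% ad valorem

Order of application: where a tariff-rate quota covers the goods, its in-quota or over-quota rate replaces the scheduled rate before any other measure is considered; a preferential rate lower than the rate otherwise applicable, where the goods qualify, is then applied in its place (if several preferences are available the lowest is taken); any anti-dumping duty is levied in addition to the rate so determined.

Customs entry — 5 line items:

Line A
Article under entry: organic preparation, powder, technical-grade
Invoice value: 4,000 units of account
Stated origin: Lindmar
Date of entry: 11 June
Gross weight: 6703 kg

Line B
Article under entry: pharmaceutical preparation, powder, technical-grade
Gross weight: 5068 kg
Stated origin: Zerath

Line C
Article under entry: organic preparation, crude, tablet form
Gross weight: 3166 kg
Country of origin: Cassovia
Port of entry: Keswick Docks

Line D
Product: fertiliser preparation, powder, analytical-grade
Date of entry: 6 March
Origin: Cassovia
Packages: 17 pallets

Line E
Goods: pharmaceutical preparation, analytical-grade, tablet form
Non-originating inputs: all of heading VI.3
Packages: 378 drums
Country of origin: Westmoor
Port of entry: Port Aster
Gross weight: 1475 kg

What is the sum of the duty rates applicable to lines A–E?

58%

Line A: organic → VI.3; powder → VI.3.4; technical-grade → VI.3.4.1. Scheduled 2%. No special measure applies. → 2%.
Line B: pharmaceutical → VI.2; powder → VI.2.3; technical-grade → VI.2.3.1. Scheduled 3%. No special measure applies. → 3%.
Line C: organic → VI.3; tablet form → VI.3.2; crude → VI.3.2.3. Scheduled 9%. anti-dumping (Cassovia, VI.3): +15%; total 9% + 15% = 24%. → 24%.
Line D: fertiliser → VI.1; powder → VI.1.1; analytical-grade → VI.1.1.2. Scheduled 22%. No special measure applies. → 22%.
Line E: pharmaceutical → VI.2; tablet form → VI.2.2; analytical-grade → VI.2.2.3. Scheduled 18%. quota on VI.2.2.3 open → in-quota 7%; Westmoor agreement on VI.2: CTH met → 10% available; preference 10% not lower than 7% → no reduction. → 7%.
Sum: 2% + 3% + 24% + 22% + 7% = 58%.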